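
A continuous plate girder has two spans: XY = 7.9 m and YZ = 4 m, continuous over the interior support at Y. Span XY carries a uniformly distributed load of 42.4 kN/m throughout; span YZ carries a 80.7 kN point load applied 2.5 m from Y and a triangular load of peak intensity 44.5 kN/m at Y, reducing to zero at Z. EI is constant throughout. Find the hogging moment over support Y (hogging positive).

M_Y = 253 kN·m

Take M_Y as the redundant. Released structure: two simple spans XY and YZ with a hinge at Y.
Discontinuity in slope at Y on the released structure — sum the simple-span end rotations:
  span XY: UDL 42.4: wL³/(24EI) = 871/EI
  span YZ: point load 80.7 at a = 2.5: Pab(L + b)/(6LEI) = 69.35/EI
  span YZ: triangular load, peak 44.5: w₀L³/(45EI) = 63.29/EI
  relative rotation θ_0 = (871 + 132.6)/EI = 1004/EI
A unit hogging moment at Y produces rotation L₁/(3EI) + L₂/(3EI) = 3.967/EI.
Slope continuity at Y: θ_0 = M_Y·3.967/EI, so M_Y = 1004/3.967 = 253 kN·m (hogging).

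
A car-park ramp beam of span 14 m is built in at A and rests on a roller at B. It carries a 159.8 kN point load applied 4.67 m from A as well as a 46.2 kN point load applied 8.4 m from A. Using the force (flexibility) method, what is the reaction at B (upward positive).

R_B = 43.66 kN

Release the roller at B. Primary structure: cantilever fixed at A.
Free-end deflection of the primary structure under the applied loading (downward +):
  point load 159.8 at a = 4.67: Pa²(3L − a)/(6EI) = 21683/EI
  point load 46.2 at a = 8.4: Pa²(3L − a)/(6EI) = 18255/EI
  δ_0 = 39938/EI
Flexibility coefficient — unit upward force at B: δ_{BB} = L³/(3EI) = 914.7/EI.
Compatibility at B: δ_0 − R_B·δ_{BB} = 0, so R_B = 39938/914.7 = 43.66 kN.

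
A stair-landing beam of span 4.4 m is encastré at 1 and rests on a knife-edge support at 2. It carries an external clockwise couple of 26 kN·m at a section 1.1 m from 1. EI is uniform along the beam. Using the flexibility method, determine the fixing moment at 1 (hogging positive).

Release the roller at 2. Primary structure: cantilever fixed at 1.
Free-end deflection of the primary structure under the applied loading (downward +):
  clockwise couple 26 at a = 1.1: M₀a(2L − a)/(2EI) = 110.1/EI
Tip deflection under a unit load at 2: L³/(3EI) = 28.39/EI.
The prop prevents deflection at 2: R_2 = δ_0/δ_{22} = 110.1/28.39 = 3.878 kN.
Moment equilibrium about 1: M_1 = Σ(load moments about 1) − R_2·L = 26 − 3.878×4.4 = 8.938 kN·m.

M_1 = 8.938 kN·m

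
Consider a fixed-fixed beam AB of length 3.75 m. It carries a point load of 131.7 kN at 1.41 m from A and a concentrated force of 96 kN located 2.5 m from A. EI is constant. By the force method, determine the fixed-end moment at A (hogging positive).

Release both end moments; the primary structure is a simply-supported span AB with redundants M_A and M_B.
Simple-span end rotations at A and B under the given loads:
  at A: point load 131.7 at a = 1.41: Pab(L + b)/(6LEI) = 117.6/EI
  at B: point load 131.7 at a = 1.41: Pab(L + a)/(6LEI) = 99.65/EI
  at A: point load 96 at a = 2.5: Pab(L + b)/(6LEI) = 66.67/EI
  at B: point load 96 at a = 2.5: Pab(L + a)/(6LEI) = 83.33/EI
  θ_A0 = 184.3/EI,  θ_B0 = 183/EI
Flexibility coefficients: a unit moment at one end gives L/(3EI) there and L/(6EI) at the far end, so f₁₁ = f₂₂ = 1.25/EI and f₁₂ = f₂₁ = 0.625/EI.
Compatibility — zero rotation at each built-in end:
  1.25 M_A + 0.625 M_B = 184.3
  0.625 M_A + 1.25 M_B = 183
Solving the pair gives M_A = 98.97 kN·m and M_B = 96.9 kN·m (hogging).

M_A = 98.97 kN·m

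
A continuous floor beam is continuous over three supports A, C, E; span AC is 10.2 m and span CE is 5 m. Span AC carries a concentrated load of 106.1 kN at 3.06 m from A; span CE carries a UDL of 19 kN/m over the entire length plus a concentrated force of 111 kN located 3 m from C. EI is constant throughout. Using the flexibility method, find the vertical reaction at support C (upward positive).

Release continuity at C by inserting a hinge; the redundant is the internal moment M_C. The primary structure is two simply-supported spans AC and CE.
Rotations at C on the released spans (each span's end-slope, ×1/EI):
  span AC: point load 106.1 at a = 3.06: Pab(L + a)/(6LEI) = 502.3/EI
  span CE: UDL 19: wL³/(24EI) = 98.96/EI
  span CE: point load 111 at a = 3: Pab(L + b)/(6LEI) = 155.4/EI
  relative rotation θ_0 = (502.3 + 254.4)/EI = 756.6/EI
A unit hogging moment at C produces rotation L₁/(3EI) + L₂/(3EI) = 5.067/EI.
Slope continuity at C: θ_0 = M_C·5.067/EI, so M_C = 756.6/5.067 = 149.3 kN·m (hogging).
Span AC, ΣM about A with M_C applied at C: R_C^{AC}·10.2 = 324.7 + 149.3, so R_C^{AC} = 46.47 kN and R_A = 106.1 − 46.47 = 59.63 kN.
Span CE, ΣM about E: R_C^{CE}·5 = 459.5 + 149.3, so R_C^{CE} = 121.8 kN and R_E = 206 − 121.8 = 84.23 kN.
R_C = 46.47 + 121.8 = 168.2 kN.

R_C = 168.2 kN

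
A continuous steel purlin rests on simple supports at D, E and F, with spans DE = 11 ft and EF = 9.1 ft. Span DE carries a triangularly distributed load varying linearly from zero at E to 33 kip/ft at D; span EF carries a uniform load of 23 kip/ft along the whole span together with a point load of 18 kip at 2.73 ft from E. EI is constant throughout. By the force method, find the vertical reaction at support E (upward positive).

R_E = 227.6 kip

Insert a hinge at E; M_E is the redundant, and each span becomes simply supported.
Discontinuity in slope at E on the released structure — sum the simple-span end rotations:
  span DE: triangular load, peak 33: 7w₀L³/(360EI) = 854.1/EI
  span EF: UDL 23: wL³/(24EI) = 722.2/EI
  span EF: point load 18 at a = 2.73: Pab(L + b)/(6LEI) = 88.69/EI
  relative rotation θ_0 = (854.1 + 810.9)/EI = 1665/EI
A unit hogging moment at E produces rotation L₁/(3EI) + L₂/(3EI) = 6.7/EI.
Compatibility: M_E·(L₁+L₂)/(3EI) = θ_0, giving M_E = 248.5 kip·ft (hogging).
Span DE, ΣM about D with M_E applied at E: R_E^{DE}·11 = 665.5 + 248.5, so R_E^{DE} = 83.09 kip and R_D = 181.5 − 83.09 = 98.41 kip.
Span EF, ΣM about F: R_E^{EF}·9.1 = 1067 + 248.5, so R_E^{EF} = 144.6 kip and R_F = 227.3 − 144.6 = 82.74 kip.
R_E = 83.09 + 144.6 = 227.6 kip.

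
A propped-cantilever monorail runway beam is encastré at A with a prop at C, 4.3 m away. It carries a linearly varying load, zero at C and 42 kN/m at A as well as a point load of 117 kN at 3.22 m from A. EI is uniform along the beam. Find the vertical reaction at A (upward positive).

R_A = 115.4 kN

Choose R_C as the redundant. The primary structure is the cantilever fixed at A.
Deflection at C on the released cantilever, summing each load's contribution:
  triangular load, peak 42 at the fixed end: w₀L⁴/(30EI) = 478.6/EI
  point load 117 at a = 3.22: Pa²(3L − a)/(6EI) = 1957/EI
  δ_0 = 2436/EI
Flexibility coefficient — unit upward force at C: δ_{CC} = L³/(3EI) = 26.5/EI.
Compatibility at C: δ_0 − R_C·δ_{CC} = 0, so R_C = 2436/26.5 = 91.91 kN.
Vertical equilibrium: R_A = ΣP − R_C = 207.3 − 91.91 = 115.4 kN.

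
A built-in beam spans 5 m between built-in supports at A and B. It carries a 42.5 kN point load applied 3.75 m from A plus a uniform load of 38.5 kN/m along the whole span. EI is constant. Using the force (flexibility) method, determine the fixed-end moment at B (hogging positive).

Release both end moments; the primary structure is a simply-supported span AB with redundants M_A and M_B.
On the primary (simply-supported) span, the end slopes from the loading are:
  at A: point load 42.5 at a = 3.75: Pab(L + b)/(6LEI) = 41.5/EI
  at B: point load 42.5 at a = 3.75: Pab(L + a)/(6LEI) = 58.11/EI
  at A: UDL 38.5: wL³/(24EI) = 200.5/EI
  at B: UDL 38.5: wL³/(24EI) = 200.5/EI
  θ_A0 = 242/EI,  θ_B0 = 258.6/EI
Flexibility coefficients: a unit moment at one end gives L/(3EI) there and L/(6EI) at the far end, so f₁₁ = f₂₂ = 1.667/EI and f₁₂ = f₂₁ = 0.8333/EI.
Compatibility — zero rotation at each built-in end:
  1.667 M_A + 0.8333 M_B = 242
  0.8333 M_A + 1.667 M_B = 258.6
Solving the pair gives M_A = 90.17 kN·m and M_B = 110.1 kN·m (hogging).

M_B = 110.1 kN·m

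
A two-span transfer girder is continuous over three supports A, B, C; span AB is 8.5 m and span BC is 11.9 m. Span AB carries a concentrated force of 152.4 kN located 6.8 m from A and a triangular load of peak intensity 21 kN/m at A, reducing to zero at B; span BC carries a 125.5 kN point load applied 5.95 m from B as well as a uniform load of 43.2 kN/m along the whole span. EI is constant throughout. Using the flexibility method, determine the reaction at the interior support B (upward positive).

Take M_B as the redundant. Released structure: two simple spans AB and BC with a hinge at B.
End slopes at the hinge B, treating each span as simply supported:
  span AB: point load 152.4 at a = 6.8: Pab(L + a)/(6LEI) = 528.5/EI
  span AB: triangular load, peak 21: 7w₀L³/(360EI) = 250.8/EI
  span BC: point load 125.5 at a = 5.95: Pab(L + b)/(6LEI) = 1111/EI
  span BC: UDL 43.2: wL³/(24EI) = 3033/EI
  relative rotation θ_0 = (779.3 + 4144)/EI = 4923/EI
A unit hogging moment at B produces rotation L₁/(3EI) + L₂/(3EI) = 6.8/EI.
Compatibility: M_B·(L₁+L₂)/(3EI) = θ_0, giving M_B = 724 kN·m (hogging).
Span AB, ΣM about A with M_B applied at B: R_B^{AB}·8.5 = 1289 + 724, so R_B^{AB} = 236.8 kN and R_A = 241.7 − 236.8 = 4.801 kN.
Span BC, ΣM about C: R_B^{BC}·11.9 = 3806 + 724, so R_B^{BC} = 380.6 kN and R_C = 639.6 − 380.6 = 258.9 kN.
R_B = 236.8 + 380.6 = 617.5 kN.

R_B = 617.5 kN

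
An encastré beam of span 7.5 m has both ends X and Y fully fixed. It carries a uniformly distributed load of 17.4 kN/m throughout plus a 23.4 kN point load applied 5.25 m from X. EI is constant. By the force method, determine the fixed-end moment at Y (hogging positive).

Take the two fixed-end moments M_X, M_Y as redundants; the released structure is the simple span XY.
Simple-span end rotations at X and Y under the given loads:
  at X: UDL 17.4: wL³/(24EI) = 305.9/EI
  at Y: UDL 17.4: wL³/(24EI) = 305.9/EI
  at X: point load 23.4 at a = 5.25: Pab(L + b)/(6LEI) = 59.89/EI
  at Y: point load 23.4 at a = 5.25: Pab(L + a)/(6LEI) = 78.32/EI
  θ_X0 = 365.7/EI,  θ_Y0 = 384.2/EI
Flexibility coefficients: a unit moment at one end gives L/(3EI) there and L/(6EI) at the far end, so f₁₁ = f₂₂ = 2.5/EI and f₁₂ = f₂₁ = 1.25/EI.
Compatibility — zero rotation at each built-in end:
  2.5 M_X + 1.25 M_Y = 365.7
  1.25 M_X + 2.5 M_Y = 384.2
Solving the pair gives M_X = 92.62 kN·m and M_Y = 107.4 kN·m (hogging).

M_Y = 107.4 kN·m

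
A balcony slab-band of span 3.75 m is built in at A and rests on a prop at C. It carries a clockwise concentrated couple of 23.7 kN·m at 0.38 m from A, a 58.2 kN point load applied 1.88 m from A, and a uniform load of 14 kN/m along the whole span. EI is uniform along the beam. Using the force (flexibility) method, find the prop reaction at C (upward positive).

R_C = 39.79 kN

Remove the prop at C; the released (primary) structure is a cantilever built in at A.
Free-end deflection of the primary structure under the applied loading (downward +):
  clockwise couple 23.7 at a = 0.38: M₀a(2L − a)/(2EI) = 32.06/EI
  point load 58.2 at a = 1.88: Pa²(3L − a)/(6EI) = 321.2/EI
  UDL 14: wL⁴/(8EI) = 346.1/EI
  δ_0 = 699.4/EI
Flexibility coefficient — unit upward force at C: δ_{CC} = L³/(3EI) = 17.58/EI.
The prop prevents deflection at C: R_C = δ_0/δ_{CC} = 699.4/17.58 = 39.79 kN.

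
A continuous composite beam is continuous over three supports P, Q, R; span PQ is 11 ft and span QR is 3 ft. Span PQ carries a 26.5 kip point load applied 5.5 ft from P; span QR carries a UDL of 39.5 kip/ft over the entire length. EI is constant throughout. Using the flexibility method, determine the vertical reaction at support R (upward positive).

Insert a hinge at Q; M_Q is the redundant, and each span becomes simply supported.
End slopes at the hinge Q, treating each span as simply supported:
  span PQ: point load 26.5 at a = 5.5: Pab(L + a)/(6LEI) = 200.4/EI
  span QR: UDL 39.5: wL³/(24EI) = 44.44/EI
  relative rotation θ_0 = (200.4 + 44.44)/EI = 244.8/EI
A unit hogging moment at Q produces rotation L₁/(3EI) + L₂/(3EI) = 4.667/EI.
Compatibility: M_Q·(L₁+L₂)/(3EI) = θ_0, giving M_Q = 52.47 kip·ft (hogging).
Span QR, ΣM about R: R_Q^{QR}·3 = 177.8 + 52.47, so R_Q^{QR} = 76.74 kip and R_R = 118.5 − 76.74 = 41.76 kip.

R_R = 41.76 kip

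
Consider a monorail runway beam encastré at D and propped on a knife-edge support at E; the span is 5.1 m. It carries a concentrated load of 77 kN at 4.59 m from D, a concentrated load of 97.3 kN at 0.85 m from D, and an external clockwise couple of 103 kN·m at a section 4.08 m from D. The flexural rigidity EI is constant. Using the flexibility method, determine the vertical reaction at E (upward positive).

R_E = 98.4 kN

Take the reaction at E as the redundant and release it; the primary structure is a cantilever fixed at D.
Downward deflection at the released point E due to the loads:
  point load 77 at a = 4.59: Pa²(3L − a)/(6EI) = 2896/EI
  point load 97.3 at a = 0.85: Pa²(3L − a)/(6EI) = 169.3/EI
  clockwise couple 103 at a = 4.08: M₀a(2L − a)/(2EI) = 1286/EI
  δ_0 = 4351/EI
Flexibility coefficient — unit upward force at E: δ_{EE} = L³/(3EI) = 44.22/EI.
The prop prevents deflection at E: R_E = δ_0/δ_{EE} = 4351/44.22 = 98.4 kN.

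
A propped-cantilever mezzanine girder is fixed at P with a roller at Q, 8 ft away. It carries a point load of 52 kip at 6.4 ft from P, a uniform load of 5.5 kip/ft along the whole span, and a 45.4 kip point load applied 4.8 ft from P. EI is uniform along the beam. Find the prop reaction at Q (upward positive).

Release the roller at Q. Primary structure: cantilever fixed at P.
Primary-structure tip deflection at Q by superposition:
  point load 52 at a = 6.4: Pa²(3L − a)/(6EI) = 6248/EI
  UDL 5.5: wL⁴/(8EI) = 2816/EI
  point load 45.4 at a = 4.8: Pa²(3L − a)/(6EI) = 3347/EI
  δ_0 = 12411/EI
Flexibility coefficient — unit upward force at Q: δ_{QQ} = L³/(3EI) = 170.7/EI.
The prop prevents deflection at Q: R_Q = δ_0/δ_{QQ} = 12411/170.7 = 72.72 kip.

R_Q = 72.72 kip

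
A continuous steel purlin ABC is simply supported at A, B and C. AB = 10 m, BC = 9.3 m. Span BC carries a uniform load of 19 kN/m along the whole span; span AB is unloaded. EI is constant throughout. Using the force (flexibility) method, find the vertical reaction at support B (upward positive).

R_B = 108.9 kN

Release continuity at B by inserting a hinge; the redundant is the internal moment M_B. The primary structure is two simply-supported spans AB and BC.
End slopes at the hinge B, treating each span as simply supported:
  span BC: UDL 19: wL³/(24EI) = 636.8/EI
  relative rotation θ_0 = (0 + 636.8)/EI = 636.8/EI
A unit hogging moment at B produces rotation L₁/(3EI) + L₂/(3EI) = 6.433/EI.
Slope continuity at B: θ_0 = M_B·6.433/EI, so M_B = 636.8/6.433 = 98.98 kN·m (hogging).
Span AB, ΣM about A with M_B applied at B: R_B^{AB}·10 = 0 + 98.98, so R_B^{AB} = 9.898 kN and R_A = 0 − 9.898 = -9.898 kN.
Span BC, ΣM about C: R_B^{BC}·9.3 = 821.7 + 98.98, so R_B^{BC} = 98.99 kN and R_C = 176.7 − 98.99 = 77.71 kN.
R_B = 9.898 + 98.99 = 108.9 kN.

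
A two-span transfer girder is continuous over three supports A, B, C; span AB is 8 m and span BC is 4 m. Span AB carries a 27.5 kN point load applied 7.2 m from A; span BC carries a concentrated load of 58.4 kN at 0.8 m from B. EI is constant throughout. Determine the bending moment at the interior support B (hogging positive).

M_B = 23.75 kN·m

Release continuity at B by inserting a hinge; the redundant is the internal moment M_B. The primary structure is two simply-supported spans AB and BC.
Discontinuity in slope at B on the released structure — sum the simple-span end rotations:
  span AB: point load 27.5 at a = 7.2: Pab(L + a)/(6LEI) = 50.16/EI
  span BC: point load 58.4 at a = 0.8: Pab(L + b)/(6LEI) = 44.85/EI
  relative rotation θ_0 = (50.16 + 44.85)/EI = 95.01/EI
A unit hogging moment at B produces rotation L₁/(3EI) + L₂/(3EI) = 4/EI.
Compatibility: M_B·(L₁+L₂)/(3EI) = θ_0, giving M_B = 23.75 kN·m (hogging).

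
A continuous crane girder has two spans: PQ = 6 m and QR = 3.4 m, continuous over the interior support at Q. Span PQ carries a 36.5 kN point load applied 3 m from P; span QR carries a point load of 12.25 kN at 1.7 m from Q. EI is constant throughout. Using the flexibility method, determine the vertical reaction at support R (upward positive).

R_R = -2.415 kN

Release continuity at Q by inserting a hinge; the redundant is the internal moment M_Q. The primary structure is two simply-supported spans PQ and QR.
Rotations at Q on the released spans (each span's end-slope, ×1/EI):
  span PQ: point load 36.5 at a = 3: Pab(L + a)/(6LEI) = 82.12/EI
  span QR: point load 12.25 at a = 1.7: Pab(L + b)/(6LEI) = 8.851/EI
  relative rotation θ_0 = (82.12 + 8.851)/EI = 90.98/EI
A unit hogging moment at Q produces rotation L₁/(3EI) + L₂/(3EI) = 3.133/EI.
Compatibility: M_Q·(L₁+L₂)/(3EI) = θ_0, giving M_Q = 29.03 kN·m (hogging).
Span QR, ΣM about R: R_Q^{QR}·3.4 = 20.82 + 29.03, so R_Q^{QR} = 14.66 kN and R_R = 12.25 − 14.66 = -2.415 kN.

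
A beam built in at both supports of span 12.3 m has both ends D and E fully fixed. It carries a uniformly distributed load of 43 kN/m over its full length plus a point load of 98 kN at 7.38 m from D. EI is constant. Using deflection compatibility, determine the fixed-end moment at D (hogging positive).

Take the two fixed-end moments M_D, M_E as redundants; the released structure is the simple span DE.
On the primary (simply-supported) span, the end slopes from the loading are:
  at D: UDL 43: wL³/(24EI) = 3334/EI
  at E: UDL 43: wL³/(24EI) = 3334/EI
  at D: point load 98 at a = 7.38: Pab(L + b)/(6LEI) = 830.3/EI
  at E: point load 98 at a = 7.38: Pab(L + a)/(6LEI) = 948.9/EI
  θ_D0 = 4164/EI,  θ_E0 = 4283/EI
Flexibility coefficients: a unit moment at one end gives L/(3EI) there and L/(6EI) at the far end, so f₁₁ = f₂₂ = 4.1/EI and f₁₂ = f₂₁ = 2.05/EI.
Compatibility — zero rotation at each built-in end:
  4.1 M_D + 2.05 M_E = 4164
  2.05 M_D + 4.1 M_E = 4283
Solving the pair gives M_D = 657.8 kN·m and M_E = 715.7 kN·m (hogging).

M_D = 657.8 kN·m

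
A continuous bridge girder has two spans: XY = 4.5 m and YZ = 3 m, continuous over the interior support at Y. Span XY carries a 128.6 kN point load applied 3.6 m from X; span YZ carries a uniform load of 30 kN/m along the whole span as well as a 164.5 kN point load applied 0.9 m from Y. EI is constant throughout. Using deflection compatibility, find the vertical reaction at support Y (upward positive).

Insert a hinge at Y; M_Y is the redundant, and each span becomes simply supported.
End slopes at the hinge Y, treating each span as simply supported:
  span XY: point load 128.6 at a = 3.6: Pab(L + a)/(6LEI) = 125/EI
  span YZ: UDL 30: wL³/(24EI) = 33.75/EI
  span YZ: point load 164.5 at a = 0.9: Pab(L + b)/(6LEI) = 88.09/EI
  relative rotation θ_0 = (125 + 121.8)/EI = 246.8/EI
A unit hogging moment at Y produces rotation L₁/(3EI) + L₂/(3EI) = 2.5/EI.
Slope continuity at Y: θ_0 = M_Y·2.5/EI, so M_Y = 246.8/2.5 = 98.74 kN·m (hogging).
Span XY, ΣM about X with M_Y applied at Y: R_Y^{XY}·4.5 = 463 + 98.74, so R_Y^{XY} = 124.8 kN and R_X = 128.6 − 124.8 = 3.779 kN.
Span YZ, ΣM about Z: R_Y^{YZ}·3 = 480.4 + 98.74, so R_Y^{YZ} = 193.1 kN and R_Z = 254.5 − 193.1 = 61.44 kN.
R_Y = 124.8 + 193.1 = 317.9 kN.

R_Y = 317.9 kN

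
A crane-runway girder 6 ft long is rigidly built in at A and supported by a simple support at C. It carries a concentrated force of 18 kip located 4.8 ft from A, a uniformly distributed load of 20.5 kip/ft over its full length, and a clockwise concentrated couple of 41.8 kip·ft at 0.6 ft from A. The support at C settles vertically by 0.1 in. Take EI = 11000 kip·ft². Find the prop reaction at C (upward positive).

Choose R_C as the redundant. The primary structure is the cantilever fixed at A.
Deflection at C on the released cantilever, summing each load's contribution:
  point load 18 at a = 4.8: Pa²(3L − a)/(6EI) = 912.4/EI
  UDL 20.5: wL⁴/(8EI) = 3321/EI
  clockwise couple 41.8 at a = 0.6: M₀a(2L − a)/(2EI) = 143/EI
  δ_0 = 4376/EI
Flexibility coefficient — unit upward force at C: δ_{CC} = L³/(3EI) = 72/EI.
With EI = 11000 kip·ft²: δ_0 = 0.39785 ft and δ_{CC} = 0.006545 ft/kip.
Compatibility — the beam at C must follow the support down by 0.008333 ft: δ_0 − R_C·δ_{CC} = 0.008333, so R_C = (0.39785 − 0.008333)/0.006545 = 59.51 kip.

R_C = 59.51 kip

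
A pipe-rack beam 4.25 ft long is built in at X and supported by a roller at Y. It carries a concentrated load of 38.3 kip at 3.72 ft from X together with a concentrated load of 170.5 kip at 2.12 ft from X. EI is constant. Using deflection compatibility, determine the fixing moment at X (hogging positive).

Choose R_Y as the redundant. The primary structure is the cantilever fixed at X.
Free-end deflection of the primary structure under the applied loading (downward +):
  point load 38.3 at a = 3.72: Pa²(3L − a)/(6EI) = 797.7/EI
  point load 170.5 at a = 2.12: Pa²(3L − a)/(6EI) = 1358/EI
  δ_0 = 2155/EI
Tip deflection under a unit load at Y: L³/(3EI) = 25.59/EI.
Compatibility at Y: δ_0 − R_Y·δ_{YY} = 0, so R_Y = 2155/25.59 = 84.23 kip.
Moment equilibrium about X: M_X = Σ(load moments about X) − R_Y·L = 503.9 − 84.23×4.25 = 146 kip·ft.

M_X = 146 kip·ft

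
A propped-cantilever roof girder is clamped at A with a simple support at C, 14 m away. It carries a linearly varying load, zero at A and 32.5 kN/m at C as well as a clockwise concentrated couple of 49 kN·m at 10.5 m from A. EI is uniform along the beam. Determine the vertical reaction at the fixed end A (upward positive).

Take the reaction at C as the redundant and release it; the primary structure is a cantilever fixed at A.
Primary-structure tip deflection at C by superposition:
  triangular load, peak 32.5 at the free end: 11w₀L⁴/(120EI) = 114448/EI
  clockwise couple 49 at a = 10.5: M₀a(2L − a)/(2EI) = 4502/EI
  δ_0 = 118950/EI
Tip deflection under a unit load at C: L³/(3EI) = 914.7/EI.
Compatibility at C: δ_0 − R_C·δ_{CC} = 0, so R_C = 118950/914.7 = 130 kN.
Vertical equilibrium: R_A = ΣP − R_C = 227.5 − 130 = 97.45 kN.

R_A = 97.45 kN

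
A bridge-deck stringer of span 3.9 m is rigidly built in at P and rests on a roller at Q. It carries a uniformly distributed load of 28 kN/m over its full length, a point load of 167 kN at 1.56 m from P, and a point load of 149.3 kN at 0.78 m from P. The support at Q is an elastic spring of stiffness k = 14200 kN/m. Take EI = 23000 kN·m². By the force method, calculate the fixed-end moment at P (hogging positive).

Choose R_Q as the redundant. The primary structure is the cantilever fixed at P.
Downward deflection at the released point Q due to the loads:
  UDL 28: wL⁴/(8EI) = 809.7/EI
  point load 167 at a = 1.56: Pa²(3L − a)/(6EI) = 686.8/EI
  point load 149.3 at a = 0.78: Pa²(3L − a)/(6EI) = 165.3/EI
  δ_0 = 1662/EI
Flexibility coefficient — unit upward force at Q: δ_{QQ} = L³/(3EI) = 19.77/EI.
With EI = 23000 kN·m²: δ_0 = 0.072255 m and δ_{QQ} = 0.00086 m/kN.
Compatibility — the spring shortens by R_Q/k under the reaction it provides: δ_0 − R_Q·δ_{QQ} = R_Q/k. With 1/k = 0.00007 m/kN, R_Q = δ_0 / (δ_{QQ} + 1/k) = 0.072255 / (0.00086 + 0.00007) = 77.68 kN.
Moment equilibrium about P: M_P = Σ(load moments about P) − R_Q·L = 589.9 − 77.68×3.9 = 286.9 kN·m.

M_P = 286.9 kN·m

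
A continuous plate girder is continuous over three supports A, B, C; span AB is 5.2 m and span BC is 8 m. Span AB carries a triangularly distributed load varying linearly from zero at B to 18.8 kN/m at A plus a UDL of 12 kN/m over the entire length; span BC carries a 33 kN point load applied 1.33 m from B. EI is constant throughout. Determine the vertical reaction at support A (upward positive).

R_A = 54.56 kN

Insert a hinge at B; M_B is the redundant, and each span becomes simply supported.
End slopes at the hinge B, treating each span as simply supported:
  span AB: triangular load, peak 18.8: 7w₀L³/(360EI) = 51.4/EI
  span AB: UDL 12: wL³/(24EI) = 70.3/EI
  span BC: point load 33 at a = 1.33: Pab(L + b)/(6LEI) = 89.47/EI
  relative rotation θ_0 = (121.7 + 89.47)/EI = 211.2/EI
A unit hogging moment at B produces rotation L₁/(3EI) + L₂/(3EI) = 4.4/EI.
Compatibility: M_B·(L₁+L₂)/(3EI) = θ_0, giving M_B = 47.99 kN·m (hogging).
Span AB, ΣM about A with M_B applied at B: R_B^{AB}·5.2 = 247 + 47.99, so R_B^{AB} = 56.72 kN and R_A = 111.3 − 56.72 = 54.56 kN.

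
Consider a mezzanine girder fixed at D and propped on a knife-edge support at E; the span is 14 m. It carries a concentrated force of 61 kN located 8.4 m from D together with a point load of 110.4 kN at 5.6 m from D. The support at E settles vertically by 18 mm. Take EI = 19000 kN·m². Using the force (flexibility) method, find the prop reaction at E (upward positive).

R_E = 48.94 kN

Release the roller at E. Primary structure: cantilever fixed at D.
Downward deflection at the released point E due to the loads:
  point load 61 at a = 8.4: Pa²(3L − a)/(6EI) = 24103/EI
  point load 110.4 at a = 5.6: Pa²(3L − a)/(6EI) = 21004/EI
  δ_0 = 45107/EI
Tip deflection under a unit load at E: L³/(3EI) = 914.7/EI.
With EI = 19000 kN·m²: δ_0 = 2.3741 m and δ_{EE} = 0.04814 m/kN.
Compatibility — the beam at E must follow the support down by 0.018 m: δ_0 − R_E·δ_{EE} = 0.018, so R_E = (2.3741 − 0.018)/0.04814 = 48.94 kN.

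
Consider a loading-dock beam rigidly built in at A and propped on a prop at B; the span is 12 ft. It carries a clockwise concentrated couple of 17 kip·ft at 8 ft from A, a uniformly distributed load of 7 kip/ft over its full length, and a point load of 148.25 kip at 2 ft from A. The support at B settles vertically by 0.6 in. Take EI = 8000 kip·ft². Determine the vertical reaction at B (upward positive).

R_B = 38.53 kip

Remove the prop at B; the released (primary) structure is a cantilever built in at A.
Downward deflection at the released point B due to the loads:
  clockwise couple 17 at a = 8: M₀a(2L − a)/(2EI) = 1088/EI
  UDL 7: wL⁴/(8EI) = 18144/EI
  point load 148.25 at a = 2: Pa²(3L − a)/(6EI) = 3360/EI
  δ_0 = 22592/EI
Flexibility coefficient — unit upward force at B: δ_{BB} = L³/(3EI) = 576/EI.
With EI = 8000 kip·ft²: δ_0 = 2.824 ft and δ_{BB} = 0.072 ft/kip.
Compatibility — the beam at B must follow the support down by 0.05 ft: δ_0 − R_B·δ_{BB} = 0.05, so R_B = (2.824 − 0.05)/0.072 = 38.53 kip.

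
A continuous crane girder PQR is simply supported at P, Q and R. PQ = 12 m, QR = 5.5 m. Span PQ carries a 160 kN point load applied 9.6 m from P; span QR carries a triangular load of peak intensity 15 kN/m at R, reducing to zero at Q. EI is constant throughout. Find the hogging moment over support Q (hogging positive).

Release continuity at Q by inserting a hinge; the redundant is the internal moment M_Q. The primary structure is two simply-supported spans PQ and QR.
Discontinuity in slope at Q on the released structure — sum the simple-span end rotations:
  span PQ: point load 160 at a = 9.6: Pab(L + a)/(6LEI) = 1106/EI
  span QR: triangular load, peak 15: 7w₀L³/(360EI) = 48.53/EI
  relative rotation θ_0 = (1106 + 48.53)/EI = 1154/EI
A unit hogging moment at Q produces rotation L₁/(3EI) + L₂/(3EI) = 5.833/EI.
Compatibility: M_Q·(L₁+L₂)/(3EI) = θ_0, giving M_Q = 197.9 kN·m (hogging).

M_Q = 197.9 kN·m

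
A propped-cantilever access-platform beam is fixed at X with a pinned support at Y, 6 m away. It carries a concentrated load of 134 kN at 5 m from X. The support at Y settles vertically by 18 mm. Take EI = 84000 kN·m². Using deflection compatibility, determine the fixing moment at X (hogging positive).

M_X = 191.1 kN·m

Remove the prop at Y; the released (primary) structure is a cantilever built in at X.
Free-end deflection of the primary structure under the applied loading (downward +):
  point load 134 at a = 5: Pa²(3L − a)/(6EI) = 7258/EI
Flexibility coefficient — unit upward force at Y: δ_{YY} = L³/(3EI) = 72/EI.
With EI = 84000 kN·m²: δ_0 = 0.086409 m and δ_{YY} = 0.000857 m/kN.
Compatibility — the beam at Y must follow the support down by 0.018 m: δ_0 − R_Y·δ_{YY} = 0.018, so R_Y = (0.086409 − 0.018)/0.000857 = 79.81 kN.
Moment equilibrium about X: M_X = Σ(load moments about X) − R_Y·L = 670 − 79.81×6 = 191.1 kN·m.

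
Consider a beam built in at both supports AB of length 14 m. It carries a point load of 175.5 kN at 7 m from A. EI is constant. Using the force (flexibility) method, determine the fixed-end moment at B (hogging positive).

Take the two fixed-end moments M_A, M_B as redundants; the released structure is the simple span AB.
On the primary (simply-supported) span, the end slopes from the loading are:
  at A: point load 175.5 at a = 7: Pab(L + b)/(6LEI) = 2150/EI
  at B: point load 175.5 at a = 7: Pab(L + a)/(6LEI) = 2150/EI
  θ_A0 = 2150/EI,  θ_B0 = 2150/EI
Flexibility coefficients: a unit moment at one end gives L/(3EI) there and L/(6EI) at the far end, so f₁₁ = f₂₂ = 4.667/EI and f₁₂ = f₂₁ = 2.333/EI.
Compatibility — zero rotation at each built-in end:
  4.667 M_A + 2.333 M_B = 2150
  2.333 M_A + 4.667 M_B = 2150
Solving the pair gives M_A = 307.1 kN·m and M_B = 307.1 kN·m (hogging).

M_B = 307.1 kN·m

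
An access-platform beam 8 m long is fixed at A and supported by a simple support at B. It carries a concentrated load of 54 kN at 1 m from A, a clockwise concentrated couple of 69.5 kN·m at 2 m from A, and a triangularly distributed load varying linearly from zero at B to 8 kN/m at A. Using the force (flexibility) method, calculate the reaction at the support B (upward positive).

R_B = 13.31 kN

Choose R_B as the redundant. The primary structure is the cantilever fixed at A.
Deflection at B on the released cantilever, summing each load's contribution:
  point load 54 at a = 1: Pa²(3L − a)/(6EI) = 207/EI
  clockwise couple 69.5 at a = 2: M₀a(2L − a)/(2EI) = 973/EI
  triangular load, peak 8 at the fixed end: w₀L⁴/(30EI) = 1092/EI
  δ_0 = 2272/EI
Tip deflection under a unit load at B: L³/(3EI) = 170.7/EI.
The prop prevents deflection at B: R_B = δ_0/δ_{BB} = 2272/170.7 = 13.31 kN.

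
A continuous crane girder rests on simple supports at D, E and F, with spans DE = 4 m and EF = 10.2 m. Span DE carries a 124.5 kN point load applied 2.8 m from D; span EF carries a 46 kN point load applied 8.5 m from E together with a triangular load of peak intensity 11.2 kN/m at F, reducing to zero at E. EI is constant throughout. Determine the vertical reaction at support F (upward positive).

R_F = 66.49 kN

Release continuity at E by inserting a hinge; the redundant is the internal moment M_E. The primary structure is two simply-supported spans DE and EF.
Discontinuity in slope at E on the released structure — sum the simple-span end rotations:
  span DE: point load 124.5 at a = 2.8: Pab(L + a)/(6LEI) = 118.5/EI
  span EF: point load 46 at a = 8.5: Pab(L + b)/(6LEI) = 129.2/EI
  span EF: triangular load, peak 11.2: 7w₀L³/(360EI) = 231.1/EI
  relative rotation θ_0 = (118.5 + 360.4)/EI = 478.9/EI
A unit hogging moment at E produces rotation L₁/(3EI) + L₂/(3EI) = 4.733/EI.
Compatibility: M_E·(L₁+L₂)/(3EI) = θ_0, giving M_E = 101.2 kN·m (hogging).
Span EF, ΣM about F: R_E^{EF}·10.2 = 272.4 + 101.2, so R_E^{EF} = 36.63 kN and R_F = 103.1 − 36.63 = 66.49 kN.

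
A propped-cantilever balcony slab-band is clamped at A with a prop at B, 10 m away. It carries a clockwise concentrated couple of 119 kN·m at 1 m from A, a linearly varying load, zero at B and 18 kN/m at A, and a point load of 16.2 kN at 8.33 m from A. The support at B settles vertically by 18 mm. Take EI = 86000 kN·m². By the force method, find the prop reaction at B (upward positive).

R_B = 28.93 kN

Take the reaction at B as the redundant and release it; the primary structure is a cantilever fixed at A.
Primary-structure tip deflection at B by superposition:
  clockwise couple 119 at a = 1: M₀a(2L − a)/(2EI) = 1130/EI
  triangular load, peak 18 at the fixed end: w₀L⁴/(30EI) = 6000/EI
  point load 16.2 at a = 8.33: Pa²(3L − a)/(6EI) = 4060/EI
  δ_0 = 11190/EI
Flexibility coefficient — unit upward force at B: δ_{BB} = L³/(3EI) = 333.3/EI.
With EI = 86000 kN·m²: δ_0 = 0.13012 m and δ_{BB} = 0.003876 m/kN.
Compatibility — the beam at B must follow the support down by 0.018 m: δ_0 − R_B·δ_{BB} = 0.018, so R_B = (0.13012 − 0.018)/0.003876 = 28.93 kN.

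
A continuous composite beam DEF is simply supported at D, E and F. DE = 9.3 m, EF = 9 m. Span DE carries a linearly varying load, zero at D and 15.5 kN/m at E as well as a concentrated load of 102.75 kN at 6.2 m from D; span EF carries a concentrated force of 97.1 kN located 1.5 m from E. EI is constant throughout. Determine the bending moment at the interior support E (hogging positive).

M_E = 190.1 kN·m

Release continuity at E by inserting a hinge; the redundant is the internal moment M_E. The primary structure is two simply-supported spans DE and EF.
Rotations at E on the released spans (each span's end-slope, ×1/EI):
  span DE: triangular load, peak 15.5: w₀L³/(45EI) = 277.1/EI
  span DE: point load 102.75 at a = 6.2: Pab(L + a)/(6LEI) = 548.6/EI
  span EF: point load 97.1 at a = 1.5: Pab(L + b)/(6LEI) = 333.8/EI
  relative rotation θ_0 = (825.6 + 333.8)/EI = 1159/EI
A unit hogging moment at E produces rotation L₁/(3EI) + L₂/(3EI) = 6.1/EI.
Slope continuity at E: θ_0 = M_E·6.1/EI, so M_E = 1159/6.1 = 190.1 kN·m (hogging).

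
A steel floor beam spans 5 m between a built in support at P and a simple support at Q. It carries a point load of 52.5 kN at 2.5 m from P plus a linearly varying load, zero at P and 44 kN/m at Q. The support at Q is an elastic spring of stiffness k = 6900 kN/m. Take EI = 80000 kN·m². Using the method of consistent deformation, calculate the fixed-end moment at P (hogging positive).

M_P = 197.1 kN·m

Choose R_Q as the redundant. The primary structure is the cantilever fixed at P.
Primary-structure tip deflection at Q by superposition:
  point load 52.5 at a = 2.5: Pa²(3L − a)/(6EI) = 683.6/EI
  triangular load, peak 44 at the free end: 11w₀L⁴/(120EI) = 2521/EI
  δ_0 = 3204/EI
Flexibility coefficient — unit upward force at Q: δ_{QQ} = L³/(3EI) = 41.67/EI.
With EI = 80000 kN·m²: δ_0 = 0.040055 m and δ_{QQ} = 0.000521 m/kN.
Compatibility — the spring shortens by R_Q/k under the reaction it provides: δ_0 − R_Q·δ_{QQ} = R_Q/k. With 1/k = 0.000145 m/kN, R_Q = δ_0 / (δ_{QQ} + 1/k) = 0.040055 / (0.000521 + 0.000145) = 60.16 kN.
Moment equilibrium about P: M_P = Σ(load moments about P) − R_Q·L = 497.9 − 60.16×5 = 197.1 kN·m.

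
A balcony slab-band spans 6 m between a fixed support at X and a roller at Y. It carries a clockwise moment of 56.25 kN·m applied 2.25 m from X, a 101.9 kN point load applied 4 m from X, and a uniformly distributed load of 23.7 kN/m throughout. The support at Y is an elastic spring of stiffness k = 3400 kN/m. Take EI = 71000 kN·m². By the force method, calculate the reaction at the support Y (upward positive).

R_Y = 88.94 kN

Take the reaction at Y as the redundant and release it; the primary structure is a cantilever fixed at X.
Deflection at Y on the released cantilever, summing each load's contribution:
  clockwise couple 56.25 at a = 2.25: M₀a(2L − a)/(2EI) = 617/EI
  point load 101.9 at a = 4: Pa²(3L − a)/(6EI) = 3804/EI
  UDL 23.7: wL⁴/(8EI) = 3839/EI
  δ_0 = 8261/EI
Tip deflection under a unit load at Y: L³/(3EI) = 72/EI.
With EI = 71000 kN·m²: δ_0 = 0.11635 m and δ_{YY} = 0.001014 m/kN.
Compatibility — the spring shortens by R_Y/k under the reaction it provides: δ_0 − R_Y·δ_{YY} = R_Y/k. With 1/k = 0.000294 m/kN, R_Y = δ_0 / (δ_{YY} + 1/k) = 0.11635 / (0.001014 + 0.000294) = 88.94 kN.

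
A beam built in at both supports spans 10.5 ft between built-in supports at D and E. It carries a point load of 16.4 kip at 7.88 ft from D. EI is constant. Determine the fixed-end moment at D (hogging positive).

M_D = 8.046 kip·ft

Take the two fixed-end moments M_D, M_E as redundants; the released structure is the simple span DE.
On the primary (simply-supported) span, the end slopes from the loading are:
  at D: point load 16.4 at a = 7.88: Pab(L + b)/(6LEI) = 70.51/EI
  at E: point load 16.4 at a = 7.88: Pab(L + a)/(6LEI) = 98.78/EI
  θ_D0 = 70.51/EI,  θ_E0 = 98.78/EI
Flexibility coefficients: a unit moment at one end gives L/(3EI) there and L/(6EI) at the far end, so f₁₁ = f₂₂ = 3.5/EI and f₁₂ = f₂₁ = 1.75/EI.
Compatibility — zero rotation at each built-in end:
  3.5 M_D + 1.75 M_E = 70.51
  1.75 M_D + 3.5 M_E = 98.78
Solving the pair gives M_D = 8.046 kip·ft and M_E = 24.2 kip·ft (hogging).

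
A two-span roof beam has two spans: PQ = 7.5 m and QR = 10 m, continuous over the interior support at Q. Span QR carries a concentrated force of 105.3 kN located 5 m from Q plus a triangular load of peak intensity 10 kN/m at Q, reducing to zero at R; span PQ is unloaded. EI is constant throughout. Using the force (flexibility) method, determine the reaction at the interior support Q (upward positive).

Insert a hinge at Q; M_Q is the redundant, and each span becomes simply supported.
Discontinuity in slope at Q on the released structure — sum the simple-span end rotations:
  span QR: point load 105.3 at a = 5: Pab(L + b)/(6LEI) = 658.1/EI
  span QR: triangular load, peak 10: w₀L³/(45EI) = 222.2/EI
  relative rotation θ_0 = (0 + 880.3)/EI = 880.3/EI
A unit hogging moment at Q produces rotation L₁/(3EI) + L₂/(3EI) = 5.833/EI.
Slope continuity at Q: θ_0 = M_Q·5.833/EI, so M_Q = 880.3/5.833 = 150.9 kN·m (hogging).
Span PQ, ΣM about P with M_Q applied at Q: R_Q^{PQ}·7.5 = 0 + 150.9, so R_Q^{PQ} = 20.12 kN and R_P = 0 − 20.12 = -20.12 kN.
Span QR, ΣM about R: R_Q^{QR}·10 = 859.8 + 150.9, so R_Q^{QR} = 101.1 kN and R_R = 155.3 − 101.1 = 54.23 kN.
R_Q = 20.12 + 101.1 = 121.2 kN.

R_Q = 121.2 kN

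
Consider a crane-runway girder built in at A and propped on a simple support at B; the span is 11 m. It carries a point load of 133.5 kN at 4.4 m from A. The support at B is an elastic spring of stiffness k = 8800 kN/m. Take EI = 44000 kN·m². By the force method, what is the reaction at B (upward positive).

Choose R_B as the redundant. The primary structure is the cantilever fixed at A.
Downward deflection at the released point B due to the loads:
  point load 133.5 at a = 4.4: Pa²(3L − a)/(6EI) = 12320/EI
Tip deflection under a unit load at B: L³/(3EI) = 443.7/EI.
With EI = 44000 kN·m²: δ_0 = 0.27999 m and δ_{BB} = 0.010083 m/kN.
Compatibility — the spring shortens by R_B/k under the reaction it provides: δ_0 − R_B·δ_{BB} = R_B/k. With 1/k = 0.000114 m/kN, R_B = δ_0 / (δ_{BB} + 1/k) = 0.27999 / (0.010083 + 0.000114) = 27.46 kN.

R_B = 27.46 kN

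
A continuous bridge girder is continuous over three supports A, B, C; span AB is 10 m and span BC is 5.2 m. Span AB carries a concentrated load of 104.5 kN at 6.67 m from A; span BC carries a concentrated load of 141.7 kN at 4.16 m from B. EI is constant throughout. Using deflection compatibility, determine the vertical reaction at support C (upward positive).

Insert a hinge at B; M_B is the redundant, and each span becomes simply supported.
Discontinuity in slope at B on the released structure — sum the simple-span end rotations:
  span AB: point load 104.5 at a = 6.67: Pab(L + a)/(6LEI) = 644.9/EI
  span BC: point load 141.7 at a = 4.16: Pab(L + b)/(6LEI) = 122.6/EI
  relative rotation θ_0 = (644.9 + 122.6)/EI = 767.5/EI
A unit hogging moment at B produces rotation L₁/(3EI) + L₂/(3EI) = 5.067/EI.
Compatibility: M_B·(L₁+L₂)/(3EI) = θ_0, giving M_B = 151.5 kN·m (hogging).
Span BC, ΣM about C: R_B^{BC}·5.2 = 147.4 + 151.5, so R_B^{BC} = 57.47 kN and R_C = 141.7 − 57.47 = 84.23 kN.

R_C = 84.23 kN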